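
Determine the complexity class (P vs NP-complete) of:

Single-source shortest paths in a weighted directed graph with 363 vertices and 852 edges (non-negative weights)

This problem is in P: Dijkstra's algorithm runs in O((V+E) log V).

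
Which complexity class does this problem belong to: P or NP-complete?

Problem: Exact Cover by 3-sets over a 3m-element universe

This problem is NP-complete: one of Karp's 21 NP-complete problems.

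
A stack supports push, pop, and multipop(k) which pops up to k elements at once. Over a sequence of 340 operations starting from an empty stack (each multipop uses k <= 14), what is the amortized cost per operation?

Each element is pushed exactly once and popped at most once (whether by pop or as part of a multipop). So the total number of individual pops over the whole sequence is at most the number of pushes, which is at most 340. Total work <= 2 * 340, hence O(1) amortized per operation.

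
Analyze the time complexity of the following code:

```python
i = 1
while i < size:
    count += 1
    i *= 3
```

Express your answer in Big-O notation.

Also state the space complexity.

Time complexity: O(log n).
Space complexity: O(1).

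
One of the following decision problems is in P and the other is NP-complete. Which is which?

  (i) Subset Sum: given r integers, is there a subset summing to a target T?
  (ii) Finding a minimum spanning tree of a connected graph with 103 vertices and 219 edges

(i) is NP-complete: one of Karp's 21 NP-complete problems.
(ii) is P: Kruskal's / Prim's algorithms run in polynomial time.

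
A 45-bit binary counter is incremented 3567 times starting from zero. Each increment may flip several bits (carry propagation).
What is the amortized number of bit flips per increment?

Bit i flips on every 2^i-th increment, so over 3567 increments bit i flips floor(3567/2^i) times. Summing over i: total flips < 2 * 3567. Amortized: < 2 = O(1) per increment.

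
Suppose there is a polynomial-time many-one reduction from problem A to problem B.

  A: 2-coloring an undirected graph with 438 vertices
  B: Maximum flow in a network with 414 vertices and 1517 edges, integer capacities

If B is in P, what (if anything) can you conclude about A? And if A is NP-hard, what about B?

A poly-time reduction A <=_p B means any A-instance can be transformed to a B-instance in poly time.
If B is in P: compose the reduction with B's poly-time algorithm to solve A in poly time, so A is in P.
If A is NP-hard: every NP problem reduces to A, which reduces to B; composing reductions, every NP problem reduces to B, so B is NP-hard.
(Here in fact A is P and B is P.)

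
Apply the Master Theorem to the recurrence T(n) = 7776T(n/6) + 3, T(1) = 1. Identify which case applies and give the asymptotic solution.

a=7776, b=6, f(n)=3.
log_6(7776) = 5 > 0.
Since f(n) = O(n^0) is polynomially smaller than n^5, Case 1 applies.
T(n) = Theta(n^5).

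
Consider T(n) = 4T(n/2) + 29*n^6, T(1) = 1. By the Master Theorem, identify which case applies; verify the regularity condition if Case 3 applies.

a=4, b=2, f(n)=29*n^6.
log_2(4) = 2 < 6.
f(n) = Omega(n^(2+epsilon)) for some epsilon > 0, so Case 3 is the candidate.
Regularity: a*f(n/b) = 4*29*(n/2)^6 = (4/64)*29*n^6 <= c*f(n) with c = 4/64 < 1. Satisfied.
Case 3: T(n) = Theta(n^6).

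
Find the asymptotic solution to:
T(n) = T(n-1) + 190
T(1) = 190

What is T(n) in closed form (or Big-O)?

Unrolling: T(n) = T(n-1) + 190 = T(n-2) + 2*190 = ... = T(1) + (n-1)*190 = 190 + (n-1)*190 = 190n.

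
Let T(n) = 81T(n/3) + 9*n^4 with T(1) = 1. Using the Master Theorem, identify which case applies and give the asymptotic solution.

a=81, b=3, f(n)=9*n^4.
log_3(81) = 4, so n^(log_b(a)) = n^4.
f(n) = Theta(n^4), so Case 2 applies.
T(n) = Theta(n^4 log n).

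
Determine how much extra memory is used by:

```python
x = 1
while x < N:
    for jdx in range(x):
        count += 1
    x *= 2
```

Space complexity: O(1).
Only a constant amount of auxiliary storage is used; nothing grows with n.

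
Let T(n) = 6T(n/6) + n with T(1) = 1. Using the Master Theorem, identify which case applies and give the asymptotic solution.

a=6, b=6, f(n)=n.
log_6(6) = 1, so n^(log_b(a)) = n.
f(n) = Theta(n), so Case 2 applies.
T(n) = Theta(n log n).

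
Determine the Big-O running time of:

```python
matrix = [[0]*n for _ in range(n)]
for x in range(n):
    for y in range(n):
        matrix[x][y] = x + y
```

Time complexity: O(n^2).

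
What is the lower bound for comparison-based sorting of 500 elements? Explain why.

A comparison-based sorting algorithm corresponds to a decision tree. With 500! possible permutations, the tree has 500! leaves. The height is at least log_2(500!) = Omega(n log n) by Stirling's approximation.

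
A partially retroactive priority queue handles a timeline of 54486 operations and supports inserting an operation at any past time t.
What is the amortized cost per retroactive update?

Partially retroactive priority queues (Demaine-Iacono-Langerman) allow updates at past times with queries only at the present. With a balanced BST over the m = 54486 timeline events tracking bridges, each retroactive insert or delete is O(log m) amortized.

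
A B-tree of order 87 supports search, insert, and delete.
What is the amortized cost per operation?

B-tree of order 87 has height O(log_87 n). Each operation traverses the tree height. Splits during insert and merges during delete are O(1) each and occur at most once per level. Total cost per operation: O(log_87 n).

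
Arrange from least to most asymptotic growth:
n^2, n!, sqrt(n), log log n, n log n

Ordered by growth rate: log log n < sqrt(n) < n log n < n^2 < n!.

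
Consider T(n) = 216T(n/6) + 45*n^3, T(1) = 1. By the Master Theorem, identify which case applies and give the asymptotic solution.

a=216, b=6, f(n)=45*n^3.
log_6(216) = 3, so n^(log_b(a)) = n^3.
f(n) = Theta(n^3), so Case 2 applies.
T(n) = Theta(n^3 log n).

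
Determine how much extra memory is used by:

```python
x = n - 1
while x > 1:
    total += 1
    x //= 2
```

Space complexity: O(1).
Only a constant amount of auxiliary storage is used; nothing grows with n.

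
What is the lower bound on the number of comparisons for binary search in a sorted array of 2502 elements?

With 2502 possible positions, we need at least ceil(log_2(2502)) = 12 comparisons. Each comparison splits the remaining candidates by at most half.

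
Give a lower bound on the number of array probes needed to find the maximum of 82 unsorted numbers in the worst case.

Adversary: any unprobed cell could hold a value larger than everything seen so far. If fewer than 82 cells are probed, the adversary places the max in an unprobed cell. So all 82 cells must be examined; together with 82-1 comparisons this is tight.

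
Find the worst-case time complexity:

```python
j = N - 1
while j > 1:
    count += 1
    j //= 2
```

Time complexity: O(log n).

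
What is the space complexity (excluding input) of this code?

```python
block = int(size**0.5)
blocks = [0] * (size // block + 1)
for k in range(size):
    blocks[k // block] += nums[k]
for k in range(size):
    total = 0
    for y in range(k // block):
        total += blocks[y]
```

Space complexity: O(sqrt(n)).
Storage scales with sqrt(n).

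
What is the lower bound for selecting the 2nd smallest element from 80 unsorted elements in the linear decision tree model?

Selecting the 2nd smallest of 80 elements requires Omega(n) comparisons. Every element must be compared at least once. The BFPRT algorithm achieves O(n), making this tight.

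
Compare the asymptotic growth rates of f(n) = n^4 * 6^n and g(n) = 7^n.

g(n) = 7^n grows faster: 7^n / (n^4 6^n) = (7/6)^n / n^4 -> infinity since 7/6 > 1.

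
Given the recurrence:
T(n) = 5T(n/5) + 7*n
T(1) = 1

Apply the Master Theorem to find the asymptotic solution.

a=5, b=5, f(n)=7*n. log_5(5) = 1. Case 2: T(n) = O(n log n).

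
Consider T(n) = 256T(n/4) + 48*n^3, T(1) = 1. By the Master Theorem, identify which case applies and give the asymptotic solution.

a=256, b=4, f(n)=48*n^3.
log_4(256) = 4 > 3.
Since f(n) = O(n^3) is polynomially smaller than n^4, Case 1 applies.
T(n) = Theta(n^4).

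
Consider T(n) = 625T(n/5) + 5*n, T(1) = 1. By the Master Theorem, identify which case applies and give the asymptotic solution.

a=625, b=5, f(n)=5*n.
log_5(625) = 4 > 1.
Since f(n) = O(n^1) is polynomially smaller than n^4, Case 1 applies.
T(n) = Theta(n^4).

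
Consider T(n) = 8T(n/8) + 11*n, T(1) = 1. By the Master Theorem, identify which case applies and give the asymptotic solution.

a=8, b=8, f(n)=11*n.
log_8(8) = 1, so n^(log_b(a)) = n.
f(n) = Theta(n), so Case 2 applies.
T(n) = Theta(n log n).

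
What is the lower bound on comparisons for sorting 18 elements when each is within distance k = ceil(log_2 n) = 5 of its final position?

Partition the 18 positions into floor(n/k) blocks of k = 5 consecutive positions; any permutation within a block keeps every element within k of its final position, so there are at least (k!)^(n/k) distinguishable inputs. Lower bound: log_2((k!)^(n/k)) = (n/k) * log_2(k!) = Theta(n log k); with k = ceil(log_2 n), this is Omega(n log log n).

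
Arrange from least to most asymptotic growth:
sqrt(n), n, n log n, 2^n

Ordered by growth rate: sqrt(n) < n < n log n < 2^n.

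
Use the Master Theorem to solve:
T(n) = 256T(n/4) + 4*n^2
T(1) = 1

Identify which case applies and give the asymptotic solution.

a=256, b=4, f(n)=4*n^2.
log_4(256) = 4 > 2.
Since f(n) = O(n^2) is polynomially smaller than n^4, Case 1 applies.
T(n) = Theta(n^4).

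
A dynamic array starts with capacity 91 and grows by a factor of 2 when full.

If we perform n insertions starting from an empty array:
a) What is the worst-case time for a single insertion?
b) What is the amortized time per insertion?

(a) Worst-case single insertion: O(n) -- when the array is full at capacity c, the resize copies all c elements, and c can be Theta(n).
(b) Resizes happen at sizes 91, 182, 364, ... Total copy cost for n insertions: 91 + 182 + ... = O(n) (geometric series with ratio 1/2). Amortized cost per insertion: O(n)/n = O(1).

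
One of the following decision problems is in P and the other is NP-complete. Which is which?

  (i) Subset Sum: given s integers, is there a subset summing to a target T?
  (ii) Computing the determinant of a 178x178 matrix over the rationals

(i) is NP-complete: one of Karp's 21 NP-complete problems.
(ii) is P: Gaussian elimination runs in O(n^3).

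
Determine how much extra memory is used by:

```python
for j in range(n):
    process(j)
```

Space complexity: O(1).
Only a constant amount of auxiliary storage is used; nothing grows with n.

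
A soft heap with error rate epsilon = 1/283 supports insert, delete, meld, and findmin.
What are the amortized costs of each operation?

Soft heaps (Chazelle) allow up to an epsilon = 1/283 fraction of elements to have corrupted (raised) keys. Insert is O(log(1/epsilon)) = O(log 283) amortized -- the structure maintains heap-ordered binary trees of rank bounded by O(log(1/epsilon)). Meld concatenates root lists: O(1) amortized. Delete and findmin are O(1) amortized.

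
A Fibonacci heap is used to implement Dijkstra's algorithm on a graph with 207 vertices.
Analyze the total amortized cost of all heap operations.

Dijkstra performs 207 insert, 207 extract-min, and at most E decrease-key operations. With Fibonacci heap: insert O(1) amortized, extract-min O(log n) amortized, decrease-key O(1) amortized. Total with n = 207: O(n * 1 + n * log n + E * 1) = O(n log n + E).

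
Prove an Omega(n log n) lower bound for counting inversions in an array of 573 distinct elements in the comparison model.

Decision-tree argument: at any leaf, the comparisons made (with transitivity) must totally order all 573 elements -- otherwise some pair (i,j) is unordered, and an adversary can present two inputs agreeing on every comparison made but with that pair flipped, changing the inversion count by 1, so the leaf's output is wrong on one of them. Hence the tree has >= 573! leaves and height >= log_2(573!) = Omega(n log n). Modified merge sort achieves O(n log n).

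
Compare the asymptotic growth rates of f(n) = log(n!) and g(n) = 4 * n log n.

f(n) = log(n!) and g(n) = 4 * n log n are Theta of each other: Stirling: log(n!) = n log n - n + O(log n) = Theta(n log n); the constant 4 doesn't change the Theta class.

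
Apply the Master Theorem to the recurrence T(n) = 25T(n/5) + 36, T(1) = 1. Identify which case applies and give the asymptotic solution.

a=25, b=5, f(n)=36.
log_5(25) = 2 > 0.
Since f(n) = O(n^0) is polynomially smaller than n^2, Case 1 applies.
T(n) = Theta(n^2).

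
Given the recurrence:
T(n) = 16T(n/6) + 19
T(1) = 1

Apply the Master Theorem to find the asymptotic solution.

a=16, b=6, f(n)=19. log_6(16) = 1.547. Case 1 of Master Theorem: T(n) = O(n^1.547).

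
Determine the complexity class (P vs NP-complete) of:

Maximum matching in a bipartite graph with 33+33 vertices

This problem is in P: Hopcroft-Karp runs in O(E sqrt(V)).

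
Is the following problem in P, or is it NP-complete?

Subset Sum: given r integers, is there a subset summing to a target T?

This problem is NP-complete: one of Karp's 21 NP-complete problems.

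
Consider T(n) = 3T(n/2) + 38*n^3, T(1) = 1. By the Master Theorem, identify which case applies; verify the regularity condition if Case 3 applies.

a=3, b=2, f(n)=38*n^3.
log_2(3) = 1.585 < 3.
f(n) = Omega(n^(1.585+epsilon)) for some epsilon > 0, so Case 3 is the candidate.
Regularity: a*f(n/b) = 3*38*(n/2)^3 = (3/8)*38*n^3 <= c*f(n) with c = 3/8 < 1. Satisfied.
Case 3: T(n) = Theta(n^3).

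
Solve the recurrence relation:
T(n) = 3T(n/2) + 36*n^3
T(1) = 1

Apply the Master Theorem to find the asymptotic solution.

a=3, b=2, f(n)=36*n^3. log_2(3) = 1.585 < 3. Case 3: T(n) = O(n^3).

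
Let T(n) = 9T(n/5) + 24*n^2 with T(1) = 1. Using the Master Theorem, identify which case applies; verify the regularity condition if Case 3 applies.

a=9, b=5, f(n)=24*n^2.
log_5(9) = 1.365 < 2.
f(n) = Omega(n^(1.365+epsilon)) for some epsilon > 0, so Case 3 is the candidate.
Regularity: a*f(n/b) = 9*24*(n/5)^2 = (9/25)*24*n^2 <= c*f(n) with c = 9/25 < 1. Satisfied.
Case 3: T(n) = Theta(n^2).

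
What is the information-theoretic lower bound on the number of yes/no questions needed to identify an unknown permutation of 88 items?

There are 88! = 185482642257398439114796845645546284380220968949399346684421580986889562184028199319100141244804501828416633516851200000000000000000000 permutations. Each yes/no question gives at most 1 bit, so at least ceil(log_2(185482642257398439114796845645546284380220968949399346684421580986889562184028199319100141244804501828416633516851200000000000000000000)) = 447 questions are needed.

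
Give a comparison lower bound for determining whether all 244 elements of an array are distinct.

In the algebraic decision-tree model, the YES region for element distinctness on 244 elements has 244! connected components (one per ordering). Ben-Or's theorem then gives a lower bound of Omega(log(n!)) = Omega(n log n).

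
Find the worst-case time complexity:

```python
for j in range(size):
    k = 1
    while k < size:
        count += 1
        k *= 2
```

Time complexity: O(n log n).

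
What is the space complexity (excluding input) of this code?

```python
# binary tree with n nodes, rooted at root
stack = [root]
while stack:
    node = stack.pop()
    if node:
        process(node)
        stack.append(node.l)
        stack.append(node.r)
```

Space complexity: O(n).
Auxiliary storage grows linearly with the input size n in the worst case.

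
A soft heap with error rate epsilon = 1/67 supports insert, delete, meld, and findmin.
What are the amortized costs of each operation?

Soft heaps (Chazelle) allow up to an epsilon = 1/67 fraction of elements to have corrupted (raised) keys. Insert is O(log(1/epsilon)) = O(log 67) amortized -- the structure maintains heap-ordered binary trees of rank bounded by O(log(1/epsilon)). Meld concatenates root lists: O(1) amortized. Delete and findmin are O(1) amortized.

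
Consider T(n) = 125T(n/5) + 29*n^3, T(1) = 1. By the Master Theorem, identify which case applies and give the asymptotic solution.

a=125, b=5, f(n)=29*n^3.
log_5(125) = 3, so n^(log_b(a)) = n^3.
f(n) = Theta(n^3), so Case 2 applies.
T(n) = Theta(n^3 log n).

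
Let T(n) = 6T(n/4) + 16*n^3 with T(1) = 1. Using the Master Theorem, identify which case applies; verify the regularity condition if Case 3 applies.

a=6, b=4, f(n)=16*n^3.
log_4(6) = 1.292 < 3.
f(n) = Omega(n^(1.292+epsilon)) for some epsilon > 0, so Case 3 is the candidate.
Regularity: a*f(n/b) = 6*16*(n/4)^3 = (6/64)*16*n^3 <= c*f(n) with c = 6/64 < 1. Satisfied.
Case 3: T(n) = Theta(n^3).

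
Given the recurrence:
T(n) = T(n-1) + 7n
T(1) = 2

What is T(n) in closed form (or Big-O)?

Unrolling: T(n) = 2 + 7*(2 + 3 + ... + n) = 2 + 7*(n(n+1)/2 - 1) = O(n^2).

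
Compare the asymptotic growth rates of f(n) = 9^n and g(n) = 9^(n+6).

f(n) = 9^n and g(n) = 9^(n+6) are Theta of each other: 9^(n+6) = 9^6 * 9^n = Theta(9^n).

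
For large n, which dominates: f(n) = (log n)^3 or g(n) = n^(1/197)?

g(n) = n^(1/197) grows faster: any positive power of n dominates any polylog.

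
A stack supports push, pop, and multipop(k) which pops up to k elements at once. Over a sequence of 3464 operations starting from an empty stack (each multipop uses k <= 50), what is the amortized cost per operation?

Each element is pushed exactly once and popped at most once (whether by pop or as part of a multipop). So the total number of individual pops over the whole sequence is at most the number of pushes, which is at most 3464. Total work <= 2 * 3464, hence O(1) amortized per operation.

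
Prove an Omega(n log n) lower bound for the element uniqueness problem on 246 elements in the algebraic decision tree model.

In the algebraic decision tree model, element uniqueness on 246 elements is equivalent to determining which cell of an arrangement of C(246,2) = 30135 hyperplanes x_i = x_j contains the input point. Ben-Or's theorem shows this requires Omega(n log n).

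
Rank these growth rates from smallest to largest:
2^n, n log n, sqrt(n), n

Ordered by growth rate: sqrt(n) < n < n log n < 2^n.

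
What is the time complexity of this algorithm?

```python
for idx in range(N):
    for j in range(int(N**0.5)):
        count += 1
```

Time complexity: O(n * sqrt(n)).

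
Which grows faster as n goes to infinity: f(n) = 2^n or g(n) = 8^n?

g(n) = 8^n grows faster: (8/2)^n -> infinity since 8/2 > 1.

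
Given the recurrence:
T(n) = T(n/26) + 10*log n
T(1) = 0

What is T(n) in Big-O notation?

Each of the log_26(n) levels adds O(log n). T(n) = O(log^2 n).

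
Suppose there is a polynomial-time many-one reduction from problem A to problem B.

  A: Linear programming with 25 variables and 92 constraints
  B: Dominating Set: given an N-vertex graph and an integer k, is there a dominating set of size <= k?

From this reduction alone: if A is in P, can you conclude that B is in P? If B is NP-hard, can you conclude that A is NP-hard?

A poly-time reduction A <=_p B transfers tractability DOWN (B easy => A easy) and hardness UP (A hard => B hard), not the reverse.
From A in P, the reduction alone does NOT give B in P: any problem in P trivially reduces to SAT, yet SAT is not known to be in P.
From B NP-hard, the reduction alone does NOT give A NP-hard: again, easy problems reduce to hard ones.
(Here in fact A is P and B is NP-complete.)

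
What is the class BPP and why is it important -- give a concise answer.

BPP (Bounded-error Probabilistic Polynomial time) is the class of problems solvable by a randomized algorithm in polynomial time with error probability at most 1/3. BPP contains P and is contained in PSPACE. It is widely conjectured that P = BPP, meaning randomness does not help for decision problems.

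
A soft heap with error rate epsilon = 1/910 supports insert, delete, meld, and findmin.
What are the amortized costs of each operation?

Soft heaps (Chazelle) allow up to an epsilon = 1/910 fraction of elements to have corrupted (raised) keys. Insert is O(log(1/epsilon)) = O(log 910) amortized -- the structure maintains heap-ordered binary trees of rank bounded by O(log(1/epsilon)). Meld concatenates root lists: O(1) amortized. Delete and findmin are O(1) amortized.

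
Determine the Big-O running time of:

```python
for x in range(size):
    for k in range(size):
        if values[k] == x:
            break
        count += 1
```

Time complexity: O(n^2).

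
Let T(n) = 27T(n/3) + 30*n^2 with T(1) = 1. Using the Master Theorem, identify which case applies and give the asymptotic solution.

a=27, b=3, f(n)=30*n^2.
log_3(27) = 3 > 2.
Since f(n) = O(n^2) is polynomially smaller than n^3, Case 1 applies.
T(n) = Theta(n^3).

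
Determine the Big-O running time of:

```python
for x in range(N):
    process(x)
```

Time complexity: O(n).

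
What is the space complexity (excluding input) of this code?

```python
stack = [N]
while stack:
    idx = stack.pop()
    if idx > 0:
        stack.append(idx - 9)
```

Space complexity: O(1).
Only a constant amount of auxiliary storage is used; nothing grows with n.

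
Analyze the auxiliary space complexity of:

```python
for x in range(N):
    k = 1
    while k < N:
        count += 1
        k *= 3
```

Space complexity: O(1).
Only a constant amount of auxiliary storage is used; nothing grows with n.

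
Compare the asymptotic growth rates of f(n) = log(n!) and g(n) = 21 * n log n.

f(n) = log(n!) and g(n) = 21 * n log n are Theta of each other: Stirling: log(n!) = n log n - n + O(log n) = Theta(n log n); the constant 21 doesn't change the Theta class.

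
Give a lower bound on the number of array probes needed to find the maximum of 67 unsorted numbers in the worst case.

Adversary: any unprobed cell could hold a value larger than everything seen so far. If fewer than 67 cells are probed, the adversary places the max in an unprobed cell. So all 67 cells must be examined; together with 67-1 comparisons this is tight.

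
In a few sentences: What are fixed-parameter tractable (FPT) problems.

A problem parameterized by k is FPT if it can be solved in time f(k) * n^O(1), where f is any computable function of k alone. Vertex Cover parameterized by solution size k is FPT: O(2^k * n). The W-hierarchy (W[1], W[2], ...) classifies parameterized problems by hardness; Clique parameterized by clique size is W[1]-complete.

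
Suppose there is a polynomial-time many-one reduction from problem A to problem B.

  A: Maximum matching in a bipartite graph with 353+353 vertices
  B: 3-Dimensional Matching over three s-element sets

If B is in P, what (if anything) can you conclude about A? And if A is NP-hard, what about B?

A poly-time reduction A <=_p B means any A-instance can be transformed to a B-instance in poly time.
If B is in P: compose the reduction with B's poly-time algorithm to solve A in poly time, so A is in P.
If A is NP-hard: every NP problem reduces to A, which reduces to B; composing reductions, every NP problem reduces to B, so B is NP-hard.
(Here in fact A is P and B is NP-complete.)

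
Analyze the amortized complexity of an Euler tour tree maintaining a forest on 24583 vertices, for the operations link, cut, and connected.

An Euler tour tree stores each tree's Euler tour as a balanced BST keyed by tour position. On 24583 vertices: link concatenates two tours via O(1) splits/joins of size <= 2*24583 (O(log n)); cut splits the tour at the two occurrences of the edge (O(log n)); connected compares BST roots (O(log n) to find the root). All O(log n) amortized.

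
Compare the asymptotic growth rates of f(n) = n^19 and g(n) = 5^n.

g(n) = 5^n grows faster: any exponential with base > 1 dominates every polynomial.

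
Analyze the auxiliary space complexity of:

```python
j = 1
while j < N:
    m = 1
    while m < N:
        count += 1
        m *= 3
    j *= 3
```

Space complexity: O(1).
Only a constant amount of auxiliary storage is used; nothing grows with n.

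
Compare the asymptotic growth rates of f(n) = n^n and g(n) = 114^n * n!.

g(n) = 114^n * n! grows faster: by Stirling n! ~ sqrt(2 pi n)(n/e)^n, so 114^n n! / n^n ~ (114/e)^n sqrt(2 pi n) -> infinity since 114/e > 1.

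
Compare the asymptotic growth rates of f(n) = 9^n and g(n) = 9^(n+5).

f(n) = 9^n and g(n) = 9^(n+5) are Theta of each other: 9^(n+5) = 9^5 * 9^n = Theta(9^n).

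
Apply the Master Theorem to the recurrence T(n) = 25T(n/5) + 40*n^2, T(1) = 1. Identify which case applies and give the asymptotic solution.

a=25, b=5, f(n)=40*n^2.
log_5(25) = 2, so n^(log_b(a)) = n^2.
f(n) = Theta(n^2), so Case 2 applies.
T(n) = Theta(n^2 log n).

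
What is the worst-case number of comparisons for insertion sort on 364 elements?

Insertion sort on reverse-sorted input: 1 + 2 + ... + (364-1) = 66066 comparisons.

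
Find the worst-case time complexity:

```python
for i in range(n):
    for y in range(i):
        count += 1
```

Time complexity: O(n^2).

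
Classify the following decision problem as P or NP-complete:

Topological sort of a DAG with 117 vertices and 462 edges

This problem is in P: DFS-based topological sort runs in O(V+E).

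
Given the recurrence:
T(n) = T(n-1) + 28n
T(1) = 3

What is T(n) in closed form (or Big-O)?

Unrolling: T(n) = 3 + 28*(2 + 3 + ... + n) = 3 + 28*(n(n+1)/2 - 1) = O(n^2).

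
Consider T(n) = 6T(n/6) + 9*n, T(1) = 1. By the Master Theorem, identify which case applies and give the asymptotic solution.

a=6, b=6, f(n)=9*n.
log_6(6) = 1, so n^(log_b(a)) = n.
f(n) = Theta(n), so Case 2 applies.
T(n) = Theta(n log n).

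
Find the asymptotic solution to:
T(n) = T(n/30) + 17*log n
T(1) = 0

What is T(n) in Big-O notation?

Each of the log_30(n) levels adds O(log n). T(n) = O(log^2 n).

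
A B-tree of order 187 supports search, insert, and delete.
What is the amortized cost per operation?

B-tree of order 187 has height O(log_187 n). Each operation traverses the tree height. Splits during insert and merges during delete are O(1) each and occur at most once per level. Total cost per operation: O(log_187 n).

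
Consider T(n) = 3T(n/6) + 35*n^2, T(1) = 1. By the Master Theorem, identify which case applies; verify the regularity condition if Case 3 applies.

a=3, b=6, f(n)=35*n^2.
log_6(3) = 0.6131 < 2.
f(n) = Omega(n^(0.6131+epsilon)) for some epsilon > 0, so Case 3 is the candidate.
Regularity: a*f(n/b) = 3*35*(n/6)^2 = (3/36)*35*n^2 <= c*f(n) with c = 3/36 < 1. Satisfied.
Case 3: T(n) = Theta(n^2).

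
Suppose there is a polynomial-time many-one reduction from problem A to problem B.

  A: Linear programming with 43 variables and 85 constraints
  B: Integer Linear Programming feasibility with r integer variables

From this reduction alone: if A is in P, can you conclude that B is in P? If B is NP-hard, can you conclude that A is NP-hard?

A poly-time reduction A <=_p B transfers tractability DOWN (B easy => A easy) and hardness UP (A hard => B hard), not the reverse.
From A in P, the reduction alone does NOT give B in P: any problem in P trivially reduces to SAT, yet SAT is not known to be in P.
From B NP-hard, the reduction alone does NOT give A NP-hard: again, easy problems reduce to hard ones.
(Here in fact A is P and B is NP-complete.)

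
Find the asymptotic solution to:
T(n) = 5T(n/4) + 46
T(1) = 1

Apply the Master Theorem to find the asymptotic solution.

a=5, b=4, f(n)=46. log_4(5) = 1.161. Case 1 of Master Theorem: T(n) = O(n^1.161).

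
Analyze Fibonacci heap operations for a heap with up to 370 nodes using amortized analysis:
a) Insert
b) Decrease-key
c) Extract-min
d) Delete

Fibonacci heaps use lazy consolidation. Potential function Phi = t + 2m (t = number of trees, m = marked nodes).
- Insert: O(1) actual, Delta Phi = +1 (one new tree) => O(1) amortized.
- Decrease-key: with c cascading cuts, actual cost is O(c); Delta Phi <= c - 2(c-1) + 2 = 4 - c (c new trees; >= c-1 marks cleared; <= 1 new mark). Amortized O(c) + (4 - c) = O(1).
- Extract-min: O(D(n) + t) actual; consolidation drops t to <= D(n)+1, so Delta Phi pays for the t term. D(n) = O(log n) for n = 370 => O(log n) amortized.
- Delete: decrease-key to -inf then extract-min = O(log n).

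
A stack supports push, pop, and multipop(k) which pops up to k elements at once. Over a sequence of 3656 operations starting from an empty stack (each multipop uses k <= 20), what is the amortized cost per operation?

Each element is pushed exactly once and popped at most once (whether by pop or as part of a multipop). So the total number of individual pops over the whole sequence is at most the number of pushes, which is at most 3656. Total work <= 2 * 3656, hence O(1) amortized per operation.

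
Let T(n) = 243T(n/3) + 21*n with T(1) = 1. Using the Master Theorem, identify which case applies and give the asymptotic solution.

a=243, b=3, f(n)=21*n.
log_3(243) = 5 > 1.
Since f(n) = O(n^1) is polynomially smaller than n^5, Case 1 applies.
T(n) = Theta(n^5).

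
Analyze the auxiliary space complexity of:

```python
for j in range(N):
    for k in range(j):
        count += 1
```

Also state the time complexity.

Space complexity: O(1).
Only a constant amount of auxiliary storage is used; nothing grows with n.
Time complexity: O(n^2).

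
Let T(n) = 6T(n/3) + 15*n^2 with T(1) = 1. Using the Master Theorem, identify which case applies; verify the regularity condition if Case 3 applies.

a=6, b=3, f(n)=15*n^2.
log_3(6) = 1.631 < 2.
f(n) = Omega(n^(1.631+epsilon)) for some epsilon > 0, so Case 3 is the candidate.
Regularity: a*f(n/b) = 6*15*(n/3)^2 = (6/9)*15*n^2 <= c*f(n) with c = 6/9 < 1. Satisfied.
Case 3: T(n) = Theta(n^2).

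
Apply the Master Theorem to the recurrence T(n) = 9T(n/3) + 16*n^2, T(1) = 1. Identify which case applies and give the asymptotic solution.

a=9, b=3, f(n)=16*n^2.
log_3(9) = 2, so n^(log_b(a)) = n^2.
f(n) = Theta(n^2), so Case 2 applies.
T(n) = Theta(n^2 log n).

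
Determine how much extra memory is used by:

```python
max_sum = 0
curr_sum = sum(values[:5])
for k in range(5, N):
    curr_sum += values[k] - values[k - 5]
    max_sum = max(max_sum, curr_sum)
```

Space complexity: O(1).
Only a constant amount of auxiliary storage is used; nothing grows with n.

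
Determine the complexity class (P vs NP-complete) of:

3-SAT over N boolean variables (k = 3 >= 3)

This problem is NP-complete: 3-SAT is NP-complete (Cook-Levin); k-SAT for k>=3 reduces from 3-SAT.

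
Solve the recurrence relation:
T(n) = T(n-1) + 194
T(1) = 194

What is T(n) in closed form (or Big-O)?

Unrolling: T(n) = T(n-1) + 194 = T(n-2) + 2*194 = ... = T(1) + (n-1)*194 = 194 + (n-1)*194 = 194n.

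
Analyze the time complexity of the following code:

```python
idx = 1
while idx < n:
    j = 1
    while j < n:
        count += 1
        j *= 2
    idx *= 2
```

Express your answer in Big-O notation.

Time complexity: O(log^2 n).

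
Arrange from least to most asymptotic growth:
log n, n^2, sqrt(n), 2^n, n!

Ordered by growth rate: log n < sqrt(n) < n^2 < 2^n < n!.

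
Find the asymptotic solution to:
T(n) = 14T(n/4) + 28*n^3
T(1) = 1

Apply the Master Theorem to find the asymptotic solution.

a=14, b=4, f(n)=28*n^3. log_4(14) = 1.904 < 3. Case 3: T(n) = O(n^3).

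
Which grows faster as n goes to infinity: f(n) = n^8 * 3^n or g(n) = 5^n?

g(n) = 5^n grows faster: 5^n / (n^8 3^n) = (5/3)^n / n^8 -> infinity since 5/3 > 1.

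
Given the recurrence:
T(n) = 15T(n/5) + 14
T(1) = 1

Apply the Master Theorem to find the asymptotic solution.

a=15, b=5, f(n)=14. log_5(15) = 1.683. Case 1 of Master Theorem: T(n) = O(n^1.683).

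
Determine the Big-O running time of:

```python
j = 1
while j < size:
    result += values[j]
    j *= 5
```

Time complexity: O(log n).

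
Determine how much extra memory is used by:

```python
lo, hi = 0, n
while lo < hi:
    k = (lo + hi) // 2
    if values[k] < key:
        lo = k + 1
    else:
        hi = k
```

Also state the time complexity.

Space complexity: O(1).
Only a constant amount of auxiliary storage is used; nothing grows with n.
Time complexity: O(log n).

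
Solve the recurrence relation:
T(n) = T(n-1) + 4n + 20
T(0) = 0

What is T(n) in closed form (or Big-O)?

Dominant term in sum is 4*sum(i, i=1..n) = 4*n*(n+1)/2 = O(n^2).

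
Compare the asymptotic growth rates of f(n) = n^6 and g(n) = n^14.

g(n) = n^14 grows faster: n^14/n^6 = n^8 -> infinity.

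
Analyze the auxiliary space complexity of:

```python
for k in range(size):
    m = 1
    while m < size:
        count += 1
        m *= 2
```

Space complexity: O(1).
Only a constant amount of auxiliary storage is used; nothing grows with n.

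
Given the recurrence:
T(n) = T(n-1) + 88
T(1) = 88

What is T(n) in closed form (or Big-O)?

Unrolling: T(n) = T(n-1) + 88 = T(n-2) + 2*88 = ... = T(1) + (n-1)*88 = 88 + (n-1)*88 = 88n.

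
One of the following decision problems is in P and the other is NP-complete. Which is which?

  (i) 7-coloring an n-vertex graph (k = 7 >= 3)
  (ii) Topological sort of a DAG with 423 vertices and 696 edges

(i) is NP-complete: graph k-coloring for k>=3 is NP-complete by reduction from 3-SAT.
(ii) is P: DFS-based topological sort runs in O(V+E).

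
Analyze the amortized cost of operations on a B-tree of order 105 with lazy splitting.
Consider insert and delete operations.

In a B-tree of order 105, a node splits when it has 105 keys. With lazy splitting, we use potential Phi = number of full nodes + number of near-empty nodes. Each split costs O(1) but reduces potential. Between splits, at least 52 insertions must occur in that node. Amortized structural cost is O(1) per operation, plus O(log_105 n) traversal.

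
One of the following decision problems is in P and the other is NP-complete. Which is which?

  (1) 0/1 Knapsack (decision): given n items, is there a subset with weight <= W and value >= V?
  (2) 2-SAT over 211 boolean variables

(1) is NP-complete: reduces from Subset Sum.
(2) is P: 2-SAT is solvable in linear time via implication-graph SCCs.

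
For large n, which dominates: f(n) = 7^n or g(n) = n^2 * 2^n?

f(n) = 7^n grows faster: 7^n / (n^2 2^n) = (7/2)^n / n^2 -> infinity since 7/2 > 1.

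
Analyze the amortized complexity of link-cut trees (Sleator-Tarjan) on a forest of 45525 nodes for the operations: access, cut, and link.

Link-cut trees represent the forest using splay trees over preferred paths. With potential Phi = sum over nodes of log(size of virtual subtree), each access on 45525 nodes is O(log 45525) = O(log n) amortized by the splay-tree access lemma. Cut and link are O(1) plus one access.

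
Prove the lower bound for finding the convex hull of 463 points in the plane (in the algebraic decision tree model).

Reduction from sorting: given 463 numbers x_1,...,x_{463}, map x_i to the point (x_i, x_i^2) on the parabola y = x^2. All points are on the convex hull, and walking the hull gives them in sorted x-order. Since sorting requires Omega(n log n), so does planar convex hull.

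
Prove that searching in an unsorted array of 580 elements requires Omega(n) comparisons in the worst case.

An adversary can always place the target in the last position checked. Until all 580 positions are examined, the target might be in any unchecked position. Therefore 580 comparisons are necessary.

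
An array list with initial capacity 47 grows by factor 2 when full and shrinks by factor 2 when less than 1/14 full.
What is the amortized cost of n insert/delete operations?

Using potential function Phi = |2*size - capacity|. Resizing costs are offset by potential release. Amortized O(1) per operation.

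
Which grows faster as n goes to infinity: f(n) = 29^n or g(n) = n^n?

g(n) = n^n grows faster: n^n / 29^n = (n/29)^n -> infinity once n > 29.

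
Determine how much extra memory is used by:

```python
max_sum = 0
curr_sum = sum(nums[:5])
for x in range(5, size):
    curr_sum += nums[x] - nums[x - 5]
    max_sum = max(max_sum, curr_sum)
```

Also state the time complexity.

Space complexity: O(1).
Only a constant amount of auxiliary storage is used; nothing grows with n.
Time complexity: O(n).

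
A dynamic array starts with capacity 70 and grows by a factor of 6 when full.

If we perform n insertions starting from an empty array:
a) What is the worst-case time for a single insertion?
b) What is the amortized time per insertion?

(a) Worst-case single insertion: O(n) -- when the array is full at capacity c, the resize copies all c elements, and c can be Theta(n).
(b) Resizes happen at sizes 70, 420, 2520, ... Total copy cost for n insertions: 70 + 420 + ... = O(n) (geometric series with ratio 1/6). Amortized cost per insertion: O(n)/n = O(1).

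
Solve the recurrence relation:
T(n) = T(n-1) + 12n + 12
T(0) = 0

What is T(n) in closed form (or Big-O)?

Dominant term in sum is 12*sum(i, i=1..n) = 12*n*(n+1)/2 = O(n^2).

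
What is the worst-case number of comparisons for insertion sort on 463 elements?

Insertion sort on reverse-sorted input: 1 + 2 + ... + (463-1) = 106953 comparisons.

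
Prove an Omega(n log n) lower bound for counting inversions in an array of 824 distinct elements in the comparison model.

Decision-tree argument: at any leaf, the comparisons made (with transitivity) must totally order all 824 elements -- otherwise some pair (i,j) is unordered, and an adversary can present two inputs agreeing on every comparison made but with that pair flipped, changing the inversion count by 1, so the leaf's output is wrong on one of them. Hence the tree has >= 824! leaves and height >= log_2(824!) = Omega(n log n). Modified merge sort achieves O(n log n).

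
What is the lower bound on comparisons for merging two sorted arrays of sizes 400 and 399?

Adversary argument: with sizes 400 and 399 (differing by at most 1), interleave the two arrays so that every consecutive pair in the output comes from different inputs. Then each of the 798 adjacent output pairs must be directly compared, or the algorithm cannot determine their relative order. So 798 comparisons are necessary; standard merge achieves this.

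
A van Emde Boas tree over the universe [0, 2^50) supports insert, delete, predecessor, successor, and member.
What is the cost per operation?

vEB recursively partitions [0, 1125899906842624) into sqrt(u) clusters of size sqrt(u). Each operation recurses into either one cluster or the summary, never both: T(u) = T(sqrt(u)) + O(1) => T(u) = O(log log u) = O(log 50). This is worst-case, not just amortized.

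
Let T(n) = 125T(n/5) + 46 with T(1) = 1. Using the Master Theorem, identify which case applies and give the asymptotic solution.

a=125, b=5, f(n)=46.
log_5(125) = 3 > 0.
Since f(n) = O(n^0) is polynomially smaller than n^3, Case 1 applies.
T(n) = Theta(n^3).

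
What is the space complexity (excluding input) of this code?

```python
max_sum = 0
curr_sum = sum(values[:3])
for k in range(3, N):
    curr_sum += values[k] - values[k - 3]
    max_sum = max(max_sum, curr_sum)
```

Space complexity: O(1).
Only a constant amount of auxiliary storage is used; nothing grows with n.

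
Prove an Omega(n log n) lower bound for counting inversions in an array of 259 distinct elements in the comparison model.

Decision-tree argument: at any leaf, the comparisons made (with transitivity) must totally order all 259 elements -- otherwise some pair (i,j) is unordered, and an adversary can present two inputs agreeing on every comparison made but with that pair flipped, changing the inversion count by 1, so the leaf's output is wrong on one of them. Hence the tree has >= 259! leaves and height >= log_2(259!) = Omega(n log n). Modified merge sort achieves O(n log n).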